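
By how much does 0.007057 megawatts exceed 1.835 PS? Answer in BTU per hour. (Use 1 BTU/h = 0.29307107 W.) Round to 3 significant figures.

19500 BTU per hour

0.007057 MW = 24079.5 BTU/h and 1.835 PS = 4605.16 BTU/h.
24079.5 − 4605.16 ≈ 19500 BTU/h.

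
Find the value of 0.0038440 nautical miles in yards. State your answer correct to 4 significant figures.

7.786 yd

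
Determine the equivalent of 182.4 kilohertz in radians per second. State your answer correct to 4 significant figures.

1 kilohertz = 6283.19 rad/s.
Thus 182.4 × 6283.19 ≈ 1.146 × 10^6 rad/s.

1.146 × 10^6 rad/s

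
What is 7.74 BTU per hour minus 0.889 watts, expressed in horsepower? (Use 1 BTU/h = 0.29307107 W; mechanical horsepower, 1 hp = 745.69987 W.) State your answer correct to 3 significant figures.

0.00185 hp

7.74 BTU/h = 0.00304193 hp and 0.889 W = 0.00119217 hp.
0.00304193 − 0.00119217 ≈ 0.00185 hp.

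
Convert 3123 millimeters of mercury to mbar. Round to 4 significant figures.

4164 mbar

1 mmHg = 1.33322 millibar.
Thus 3123 × 1.33322 ≈ 4164 mbar.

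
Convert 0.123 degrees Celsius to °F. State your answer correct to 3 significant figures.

32.2 degrees Fahrenheit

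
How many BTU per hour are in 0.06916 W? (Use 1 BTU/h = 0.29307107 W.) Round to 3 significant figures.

0.236 BTU/h

1 watt = 3.41214 BTU/h.
Then 0.06916 × 3.41214 ≈ 0.236 BTU/h.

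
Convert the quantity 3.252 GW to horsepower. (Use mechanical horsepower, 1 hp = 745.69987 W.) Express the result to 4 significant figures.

4.361e+6 horsepower

1 GW = 1.34102e+6 hp.
So 3.252 × 1.34102e+6 ≈ 4.361e+6 hp.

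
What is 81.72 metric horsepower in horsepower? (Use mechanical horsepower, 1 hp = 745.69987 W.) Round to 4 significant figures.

80.60 horsepower

1 PS = 0.986320 hp.
Thus 81.72 × 0.986320 ≈ 80.60 hp.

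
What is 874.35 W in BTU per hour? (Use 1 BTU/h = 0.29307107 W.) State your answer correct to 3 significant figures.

2980 BTU/h

1 watt = 3.41214 BTU/h.
Thus 874.35 × 3.41214 ≈ 2980 BTU/h.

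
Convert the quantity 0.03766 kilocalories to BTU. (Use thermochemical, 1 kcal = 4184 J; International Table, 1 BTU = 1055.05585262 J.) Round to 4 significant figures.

1 kilocalorie = 3.96567 British thermal units.
Then 0.03766 × 3.96567 ≈ 0.1493 BTU.

0.1493 British thermal units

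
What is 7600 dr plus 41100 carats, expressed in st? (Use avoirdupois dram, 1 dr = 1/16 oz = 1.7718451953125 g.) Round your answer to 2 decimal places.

7600 dr = 2.12054 st and 41100 ct = 1.29443 st.
2.12054 + 1.29443 ≈ 3.41 st.

3.41 stone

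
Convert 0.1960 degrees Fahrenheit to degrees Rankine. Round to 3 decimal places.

459.866 degrees Rankine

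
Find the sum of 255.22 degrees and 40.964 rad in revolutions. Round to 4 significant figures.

255.22 ° = 0.708944 rev and 40.964 rad = 6.51962 rev.
0.708944 + 6.51962 ≈ 7.229 rev.

7.229 rev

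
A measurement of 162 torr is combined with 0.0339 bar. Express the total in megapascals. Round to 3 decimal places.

0.025 MPa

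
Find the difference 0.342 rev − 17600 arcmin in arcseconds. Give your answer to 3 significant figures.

-613000 arcseconds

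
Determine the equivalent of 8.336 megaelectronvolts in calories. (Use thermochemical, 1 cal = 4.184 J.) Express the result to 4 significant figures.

1 MeV = 3.82929e-14 cal.
8.336 × 3.82929e-14 ≈ 3.192e-13 cal.

3.192e-13 cal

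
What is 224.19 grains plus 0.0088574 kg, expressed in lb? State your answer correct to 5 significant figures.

224.19 gr = 0.0320271 lb and 0.0088574 kg = 0.0195272 lb.
0.0320271 + 0.0195272 ≈ 0.051554 lb.

0.051554 pounds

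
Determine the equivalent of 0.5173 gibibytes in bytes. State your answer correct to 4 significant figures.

5.554e+8 B

1 gibibyte = 1.07374e+9 bytes.
So 0.5173 × 1.07374e+9 ≈ 5.554e+8 B.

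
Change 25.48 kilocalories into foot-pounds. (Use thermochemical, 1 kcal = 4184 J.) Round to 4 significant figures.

1 kilocalorie = 3085.96 foot-pounds.
Thus 25.48 × 3085.96 ≈ 78630 ft·lbf.

78630 ft·lbf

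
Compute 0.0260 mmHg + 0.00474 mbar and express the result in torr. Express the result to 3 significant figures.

0.0260 mmHg = 0.0260000 torr and 0.00474 mbar = 0.00355529 torr.
0.0260000 + 0.00355529 ≈ 0.0296 torr.

0.0296 torr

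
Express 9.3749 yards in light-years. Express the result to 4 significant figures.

1 yard = 9.66522e-17 light-years.
So 9.3749 × 9.66522e-17 ≈ 9.061e-16 ly.

9.061e-16 light-years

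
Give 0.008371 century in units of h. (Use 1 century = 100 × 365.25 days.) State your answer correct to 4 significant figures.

1 century = 876600 h.
So 0.008371 × 876600 ≈ 7338 h.

7338 h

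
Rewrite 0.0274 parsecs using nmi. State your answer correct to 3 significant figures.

4.57e+11 nautical miles

1 pc = 1.66613e+13 nautical miles.
So 0.0274 × 1.66613e+13 ≈ 4.57e+11 nmi.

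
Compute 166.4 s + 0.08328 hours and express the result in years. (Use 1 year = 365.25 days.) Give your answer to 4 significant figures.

166.4 s = 5.27290 × 10^-6 yr and 0.08328 h = 9.50034 × 10^-6 yr.
5.27290 × 10^-6 + 9.50034 × 10^-6 ≈ 1.477 × 10^-5 yr.

1.477 × 10^-5 years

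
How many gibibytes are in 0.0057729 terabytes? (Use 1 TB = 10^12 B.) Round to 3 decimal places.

1 TB = 931.323 gibibytes.
So 0.0057729 × 931.323 ≈ 5.376 GiB.

5.376 gibibytes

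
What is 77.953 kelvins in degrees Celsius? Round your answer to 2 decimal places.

K = °C + 273.15.
Applying the formula gives -195.20 °C.

-195.20 degrees Celsius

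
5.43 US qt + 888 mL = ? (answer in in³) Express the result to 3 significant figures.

368 cubic inches

5.43 US qt = 313.5825 in³ and 888 mL = 54.18908 in³.
313.5825 + 54.18908 ≈ 368 in³.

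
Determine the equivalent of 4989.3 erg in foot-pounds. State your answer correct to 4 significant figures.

0.0003680 foot-pounds

1 erg = 7.37562 × 10^-8 ft·lbf.
4989.3 × 7.37562 × 10^-8 ≈ 0.0003680 ft·lbf.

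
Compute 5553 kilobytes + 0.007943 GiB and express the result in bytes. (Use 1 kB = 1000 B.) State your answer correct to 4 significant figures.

1.408 × 10^7 bytes

5553 kB = 5.55300 × 10^6 B and 0.007943 GiB = 8.52873 × 10^6 B.
5.55300 × 10^6 + 8.52873 × 10^6 ≈ 1.408 × 10^7 B.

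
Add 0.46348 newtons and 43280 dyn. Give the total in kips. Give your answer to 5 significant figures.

0.00020149 kips

0.46348 N = 0.000104194 kip and 43280 dyn = 9.72973 × 10^-5 kip.
0.000104194 + 9.72973 × 10^-5 ≈ 0.00020149 kip.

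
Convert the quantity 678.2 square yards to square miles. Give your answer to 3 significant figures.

0.000219 square miles

1 yd² = 3.22831 × 10^-7 mi².
Thus 678.2 × 3.22831 × 10^-7 ≈ 0.000219 mi².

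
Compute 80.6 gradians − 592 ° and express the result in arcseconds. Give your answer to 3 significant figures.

-1.87e+6 arcsec

80.6 grad = 261144 arcsec and 592 ° = 2.13120e+6 arcsec.
261144 − 2.13120e+6 ≈ -1.87e+6 arcsec.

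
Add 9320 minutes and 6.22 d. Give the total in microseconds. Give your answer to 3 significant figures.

1.10e+12 μs

9320 min = 5.59200e+11 μs and 6.22 d = 5.37408e+11 μs.
5.59200e+11 + 5.37408e+11 ≈ 1.10e+12 μs.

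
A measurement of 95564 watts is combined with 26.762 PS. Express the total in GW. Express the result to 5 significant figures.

0.00011525 GW

95564 W = 9.55640 × 10^-5 GW and 26.762 PS = 1.96834 × 10^-5 GW.
9.55640 × 10^-5 + 1.96834 × 10^-5 ≈ 0.00011525 GW.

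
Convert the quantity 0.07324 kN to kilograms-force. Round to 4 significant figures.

1 kilonewton = 101.972 kilograms-force.
Then 0.07324 × 101.972 ≈ 7.468 kgf.

7.468 kilograms-force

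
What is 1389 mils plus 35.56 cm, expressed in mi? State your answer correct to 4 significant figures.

0.0002429 mi

1389 mil = 2.19223e-5 mi and 35.56 cm = 0.000220960 mi.
2.19223e-5 + 0.000220960 ≈ 0.0002429 mi.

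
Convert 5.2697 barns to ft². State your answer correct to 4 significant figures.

5.672 × 10^-27 square feet

1 barn = 1.07639 × 10^-27 square feet.
So 5.2697 × 1.07639 × 10^-27 ≈ 5.672 × 10^-27 ft².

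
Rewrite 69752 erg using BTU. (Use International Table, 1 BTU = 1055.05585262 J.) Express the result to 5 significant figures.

6.6112 × 10^-6 BTU

1 erg = 9.47817 × 10^-11 British thermal units.
Thus 69752 × 9.47817 × 10^-11 ≈ 6.6112 × 10^-6 BTU.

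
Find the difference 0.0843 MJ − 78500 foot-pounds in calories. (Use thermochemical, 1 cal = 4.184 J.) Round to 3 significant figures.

0.0843 MJ = 20148.2 cal and 78500 ft·lbf = 25437.8 cal.
20148.2 − 25437.8 ≈ -5290 cal.

-5290 calories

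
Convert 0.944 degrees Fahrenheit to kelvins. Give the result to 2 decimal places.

255.90 K

K = (°F + 459.67) × 5/9.
Applying the formula gives 255.90 K.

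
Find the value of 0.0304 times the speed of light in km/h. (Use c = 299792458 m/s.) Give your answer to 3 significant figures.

3.28e+7 kilometers per hour

1 speed of light = 1.07925e+9 kilometers per hour.
0.0304 × 1.07925e+9 ≈ 3.28e+7 km/h.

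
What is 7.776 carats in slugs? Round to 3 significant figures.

0.000107 slugs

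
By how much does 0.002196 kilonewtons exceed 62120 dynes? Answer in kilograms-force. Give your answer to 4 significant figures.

0.1606 kgf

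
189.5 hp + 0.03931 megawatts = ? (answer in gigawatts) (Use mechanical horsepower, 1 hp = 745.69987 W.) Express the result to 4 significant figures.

189.5 hp = 0.000141310 GW and 0.03931 MW = 3.93100e-5 GW.
0.000141310 + 3.93100e-5 ≈ 0.0001806 GW.

0.0001806 gigawatts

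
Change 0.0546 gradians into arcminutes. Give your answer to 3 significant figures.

2.95 arcmin

1 gradian = 54.0000 arcmin.
Then 0.0546 × 54.0000 ≈ 2.95 arcmin.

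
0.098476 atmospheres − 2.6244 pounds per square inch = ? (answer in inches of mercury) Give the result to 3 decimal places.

-2.397 inHg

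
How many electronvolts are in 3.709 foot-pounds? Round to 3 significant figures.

1 foot-pound = 8.46235 × 10^18 eV.
3.709 × 8.46235 × 10^18 ≈ 3.14 × 10^19 eV.

3.14 × 10^19 eV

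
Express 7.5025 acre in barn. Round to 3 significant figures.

1 acre = 4.04686 × 10^31 barns.
Thus 7.5025 × 4.04686 × 10^31 ≈ 3.04 × 10^32 barn.

3.04 × 10^32 barn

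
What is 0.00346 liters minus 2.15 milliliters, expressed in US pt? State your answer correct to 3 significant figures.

0.00346 L = 0.00731228 US pt and 2.15 mL = 0.00454376 US pt.
0.00731228 − 0.00454376 ≈ 0.00277 US pt.

0.00277 US pt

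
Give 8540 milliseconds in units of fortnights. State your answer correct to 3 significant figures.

7.06 × 10^-6 fortnight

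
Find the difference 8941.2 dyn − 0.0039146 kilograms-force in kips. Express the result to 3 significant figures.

8941.2 dyn = 2.01006 × 10^-5 kip and 0.0039146 kgf = 8.63022 × 10^-6 kip.
2.01006 × 10^-5 − 8.63022 × 10^-6 ≈ 1.15 × 10^-5 kip.

1.15 × 10^-5 kip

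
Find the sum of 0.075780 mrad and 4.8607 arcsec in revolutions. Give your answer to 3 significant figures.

0.075780 mrad = 1.20608 × 10^-5 rev and 4.8607 arcsec = 3.75054 × 10^-6 rev.
1.20608 × 10^-5 + 3.75054 × 10^-6 ≈ 1.58 × 10^-5 rev.

1.58 × 10^-5 rev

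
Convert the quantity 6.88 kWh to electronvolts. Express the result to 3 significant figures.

1 kilowatt-hour = 2.24694e+25 eV.
So 6.88 × 2.24694e+25 ≈ 1.55e+26 eV.

1.55e+26 eV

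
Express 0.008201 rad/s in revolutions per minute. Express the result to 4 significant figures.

0.07831 revolutions per minute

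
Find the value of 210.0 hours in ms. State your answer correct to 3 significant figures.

7.56 × 10^8 ms

1 hour = 3.60000 × 10^6 milliseconds.
Thus 210.0 × 3.60000 × 10^6 ≈ 7.56 × 10^8 ms.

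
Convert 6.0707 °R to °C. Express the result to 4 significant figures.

°R = (°C + 273.15) × 9/5.
Applying the formula gives -269.8 °C.

-269.8 degrees Celsius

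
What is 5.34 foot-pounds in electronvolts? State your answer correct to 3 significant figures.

4.52 × 10^19 eV

1 ft·lbf = 8.46235 × 10^18 electronvolts.
So 5.34 × 8.46235 × 10^18 ≈ 4.52 × 10^19 eV.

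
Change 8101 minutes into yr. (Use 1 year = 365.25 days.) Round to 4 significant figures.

0.01540 years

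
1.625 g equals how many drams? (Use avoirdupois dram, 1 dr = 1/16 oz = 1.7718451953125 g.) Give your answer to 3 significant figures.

0.917 dr

1 g = 0.564383 drams.
Then 1.625 × 0.564383 ≈ 0.917 dr.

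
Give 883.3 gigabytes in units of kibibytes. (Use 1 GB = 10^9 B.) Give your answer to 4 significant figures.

8.626 × 10^8 KiB

1 gigabyte = 976562.5 KiB.
883.3 × 976562.5 ≈ 8.626 × 10^8 KiB.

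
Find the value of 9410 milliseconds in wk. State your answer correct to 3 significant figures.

1.56e-5 weeks

1 ms = 1.65344e-9 wk.
Then 9410 × 1.65344e-9 ≈ 1.56e-5 wk.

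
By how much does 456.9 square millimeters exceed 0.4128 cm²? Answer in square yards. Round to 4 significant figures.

0.0004971 yd²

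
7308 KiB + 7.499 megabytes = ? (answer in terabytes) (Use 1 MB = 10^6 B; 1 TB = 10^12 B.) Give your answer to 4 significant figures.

1.498 × 10^-5 terabytes

7308 KiB = 7.48339 × 10^-6 TB and 7.499 MB = 7.49900 × 10^-6 TB.
7.48339 × 10^-6 + 7.49900 × 10^-6 ≈ 1.498 × 10^-5 TB.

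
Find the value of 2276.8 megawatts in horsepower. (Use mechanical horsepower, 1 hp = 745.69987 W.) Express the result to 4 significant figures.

3.053e+6 hp

1 MW = 1341.02 horsepower.
So 2276.8 × 1341.02 ≈ 3.053e+6 hp.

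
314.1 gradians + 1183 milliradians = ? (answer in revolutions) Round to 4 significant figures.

314.1 grad = 0.785250 rev and 1183 mrad = 0.188280 rev.
0.785250 + 0.188280 ≈ 0.9735 rev.

0.9735 revolutions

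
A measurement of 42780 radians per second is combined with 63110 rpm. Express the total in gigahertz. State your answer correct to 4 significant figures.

42780 rad/s = 6.80865 × 10^-6 GHz and 63110 rpm = 1.05183 × 10^-6 GHz.
6.80865 × 10^-6 + 1.05183 × 10^-6 ≈ 7.860 × 10^-6 GHz.

7.860 × 10^-6 GHz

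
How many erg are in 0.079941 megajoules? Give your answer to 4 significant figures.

7.994e+11 erg

1 MJ = 1.00000e+13 ergs.
Thus 0.079941 × 1.00000e+13 ≈ 7.994e+11 erg.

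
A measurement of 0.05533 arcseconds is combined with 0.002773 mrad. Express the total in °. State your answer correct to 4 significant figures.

0.0001743 degrees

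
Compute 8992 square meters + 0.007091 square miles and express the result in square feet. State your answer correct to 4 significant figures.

8992 m² = 96789.1 ft² and 0.007091 mi² = 197686 ft².
96789.1 + 197686 ≈ 294500 ft².

294500 square feet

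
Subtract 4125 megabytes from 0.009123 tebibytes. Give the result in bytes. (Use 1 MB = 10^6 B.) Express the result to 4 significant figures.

5.906e+9 B

0.009123 TiB = 1.00308e+10 B and 4125 MB = 4.12500e+9 B.
1.00308e+10 − 4.12500e+9 ≈ 5.906e+9 B.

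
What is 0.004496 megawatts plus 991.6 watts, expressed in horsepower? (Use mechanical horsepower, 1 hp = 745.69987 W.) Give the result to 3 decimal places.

0.004496 MW = 6.02924 hp and 991.6 W = 1.32976 hp.
6.02924 + 1.32976 ≈ 7.359 hp.

7.359 hp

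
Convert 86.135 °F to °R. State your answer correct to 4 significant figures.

545.8 degrees Rankine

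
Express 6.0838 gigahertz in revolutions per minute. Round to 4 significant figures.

3.650e+11 revolutions per minute

1 GHz = 6.00000e+10 revolutions per minute.
So 6.0838 × 6.00000e+10 ≈ 3.650e+11 rpm.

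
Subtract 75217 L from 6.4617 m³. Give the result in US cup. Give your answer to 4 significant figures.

-290600 US cup

6.4617 m³ = 27312.0 US cup and 75217 L = 317924 US cup.
27312.0 − 317924 ≈ -290600 US cup.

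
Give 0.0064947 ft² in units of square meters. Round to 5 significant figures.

0.00060338 m²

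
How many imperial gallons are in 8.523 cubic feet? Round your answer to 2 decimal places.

1 ft³ = 6.22884 imperial gallons.
Then 8.523 × 6.22884 ≈ 53.09 imp gal.

53.09 imp gal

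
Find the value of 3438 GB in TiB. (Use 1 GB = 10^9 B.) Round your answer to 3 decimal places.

1 gigabyte = 0.000909495 tebibytes.
So 3438 × 0.000909495 ≈ 3.127 TiB.

3.127 TiB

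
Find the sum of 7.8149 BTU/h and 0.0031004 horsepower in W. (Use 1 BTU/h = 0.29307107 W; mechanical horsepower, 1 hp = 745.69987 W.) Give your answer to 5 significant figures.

7.8149 BTU/h = 2.29032 W and 0.0031004 hp = 2.31197 W.
2.29032 + 2.31197 ≈ 4.6023 W.

4.6023 watts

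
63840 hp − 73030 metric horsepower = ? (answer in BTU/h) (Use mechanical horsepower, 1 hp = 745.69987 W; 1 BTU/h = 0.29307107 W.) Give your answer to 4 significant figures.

-2.084e+7 BTU/h

63840 hp = 1.62437e+8 BTU/h and 73030 PS = 1.83278e+8 BTU/h.
1.62437e+8 − 1.83278e+8 ≈ -2.084e+7 BTU/h.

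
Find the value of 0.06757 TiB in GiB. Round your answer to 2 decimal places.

1 tebibyte = 1024.00 GiB.
So 0.06757 × 1024.00 ≈ 69.19 GiB.

69.19 gibibytes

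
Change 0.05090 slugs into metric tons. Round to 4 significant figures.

1 slug = 0.0145939 metric tons.
Thus 0.05090 × 0.0145939 ≈ 0.0007428 t.

0.0007428 metric tons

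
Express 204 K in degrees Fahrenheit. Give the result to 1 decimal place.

-92.5 °F

K = (°F + 459.67) × 5/9.
Applying the formula gives -92.5 °F.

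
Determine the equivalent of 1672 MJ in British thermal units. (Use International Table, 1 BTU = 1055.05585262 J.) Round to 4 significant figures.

1.585e+6 BTU

1 MJ = 947.817 BTU.
So 1672 × 947.817 ≈ 1.585e+6 BTU.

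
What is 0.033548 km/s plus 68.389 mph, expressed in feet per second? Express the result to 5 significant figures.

210.37 ft/s

0.033548 km/s = 110.066 ft/s and 68.389 mph = 100.304 ft/s.
110.066 + 100.304 ≈ 210.37 ft/s.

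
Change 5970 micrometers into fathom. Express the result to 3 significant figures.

0.00326 fathom

1 μm = 5.46807e-7 fathoms.
So 5970 × 5.46807e-7 ≈ 0.00326 fathom.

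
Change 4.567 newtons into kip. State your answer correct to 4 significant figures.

0.001027 kip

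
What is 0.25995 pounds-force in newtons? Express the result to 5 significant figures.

1 pound-force = 4.44822 N.
0.25995 × 4.44822 ≈ 1.1563 N.

1.1563 N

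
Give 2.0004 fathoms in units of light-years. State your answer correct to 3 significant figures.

3.87 × 10^-16 ly

1 fathom = 1.93304 × 10^-16 light-years.
So 2.0004 × 1.93304 × 10^-16 ≈ 3.87 × 10^-16 ly.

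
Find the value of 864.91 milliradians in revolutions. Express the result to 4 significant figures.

1 mrad = 0.000159155 rev.
Then 864.91 × 0.000159155 ≈ 0.1377 rev.

0.1377 rev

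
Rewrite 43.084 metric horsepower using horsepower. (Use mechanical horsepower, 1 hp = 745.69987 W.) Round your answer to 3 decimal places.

42.495 horsepower

1 metric horsepower = 0.986320 hp.
Thus 43.084 × 0.986320 ≈ 42.495 hp.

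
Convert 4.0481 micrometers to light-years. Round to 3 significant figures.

4.28e-22 ly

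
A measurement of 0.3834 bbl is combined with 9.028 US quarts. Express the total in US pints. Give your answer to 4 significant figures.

146.9 US pt

0.3834 bbl = 128.822 US pt and 9.028 US qt = 18.0560 US pt.
128.822 + 18.0560 ≈ 146.9 US pt.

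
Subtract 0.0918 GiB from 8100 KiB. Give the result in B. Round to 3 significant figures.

8100 KiB = 8.29440e+6 B and 0.0918 GiB = 9.85695e+7 B.
8.29440e+6 − 9.85695e+7 ≈ -9.03e+7 B.

-9.03e+7 bytes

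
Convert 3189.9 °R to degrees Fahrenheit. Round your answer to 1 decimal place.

°R = °F + 459.67.
Applying the formula gives 2730.2 °F.

2730.2 °F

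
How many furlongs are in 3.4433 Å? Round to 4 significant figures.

1.712e-12 furlongs

1 Å = 4.97097e-13 furlongs.
3.4433 × 4.97097e-13 ≈ 1.712e-12 furlong.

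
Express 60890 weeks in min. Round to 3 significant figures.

1 week = 10080.0 min.
So 60890 × 10080.0 ≈ 6.14 × 10^8 min.

6.14 × 10^8 min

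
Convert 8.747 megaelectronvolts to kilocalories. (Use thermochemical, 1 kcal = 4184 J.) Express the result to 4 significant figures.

1 MeV = 3.82929 × 10^-17 kilocalories.
8.747 × 3.82929 × 10^-17 ≈ 3.349 × 10^-16 kcal.

3.349 × 10^-16 kcal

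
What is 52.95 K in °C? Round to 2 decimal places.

-220.20 degrees Celsius

K = °C + 273.15.
Applying the formula gives -220.20 °C.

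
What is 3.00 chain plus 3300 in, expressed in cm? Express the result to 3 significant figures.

3.00 chain = 6035.04 cm and 3300 in = 8382.00 cm.
6035.04 + 8382.00 ≈ 14400 cm.

14400 cm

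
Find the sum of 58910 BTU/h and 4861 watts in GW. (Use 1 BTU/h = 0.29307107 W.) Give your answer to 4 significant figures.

58910 BTU/h = 1.72648e-5 GW and 4861 W = 4.86100e-6 GW.
1.72648e-5 + 4.86100e-6 ≈ 2.213e-5 GW.

2.213e-5 gigawatts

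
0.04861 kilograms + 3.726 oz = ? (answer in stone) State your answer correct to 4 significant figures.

0.02429 st

0.04861 kg = 0.00765476 st and 3.726 oz = 0.0166339 st.
0.00765476 + 0.0166339 ≈ 0.02429 st.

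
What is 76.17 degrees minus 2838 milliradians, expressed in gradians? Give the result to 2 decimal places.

76.17 ° = 84.6333 grad and 2838 mrad = 180.673 grad.
84.6333 − 180.673 ≈ -96.04 grad.

-96.04 gradians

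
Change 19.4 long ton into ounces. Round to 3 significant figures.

695000 oz

1 long ton = 35840.0 oz.
19.4 × 35840.0 ≈ 695000 oz.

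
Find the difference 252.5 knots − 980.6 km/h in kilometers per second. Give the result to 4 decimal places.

-0.1425 km/s

252.5 kn = 0.129897 km/s and 980.6 km/h = 0.272389 km/s.
0.129897 − 0.272389 ≈ -0.1425 km/s.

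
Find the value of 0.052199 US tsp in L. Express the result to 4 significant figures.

1 US teaspoon = 0.00492892 liters.
So 0.052199 × 0.00492892 ≈ 0.0002573 L.

0.0002573 L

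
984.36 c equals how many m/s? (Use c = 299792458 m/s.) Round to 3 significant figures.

1 c = 2.99792 × 10^8 m/s.
Thus 984.36 × 2.99792 × 10^8 ≈ 2.95 × 10^11 m/s.

2.95 × 10^11 meters per second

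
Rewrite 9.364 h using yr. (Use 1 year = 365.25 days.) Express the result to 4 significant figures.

0.001068 yr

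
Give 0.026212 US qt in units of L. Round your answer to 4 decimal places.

0.0248 L

1 US qt = 0.946353 L.
Then 0.026212 × 0.946353 ≈ 0.0248 L.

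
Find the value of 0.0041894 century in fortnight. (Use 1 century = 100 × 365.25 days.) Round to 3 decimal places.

10.930 fortnight

1 century = 2608.93 fortnights.
0.0041894 × 2608.93 ≈ 10.930 fortnight.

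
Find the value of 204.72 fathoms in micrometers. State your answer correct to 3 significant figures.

1 fathom = 1.82880e+6 micrometers.
Thus 204.72 × 1.82880e+6 ≈ 3.74e+8 μm.

3.74e+8 micrometers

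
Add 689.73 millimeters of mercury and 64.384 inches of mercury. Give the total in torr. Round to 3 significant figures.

2330 torr

689.73 mmHg = 689.730 torr and 64.384 inHg = 1635.35 torr.
689.730 + 1635.35 ≈ 2330 torr.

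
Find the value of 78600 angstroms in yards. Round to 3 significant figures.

1 angstrom = 1.09361 × 10^-10 yd.
So 78600 × 1.09361 × 10^-10 ≈ 8.60 × 10^-6 yd.

8.60 × 10^-6 yd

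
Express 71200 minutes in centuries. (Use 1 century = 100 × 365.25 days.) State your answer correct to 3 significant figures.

0.00135 century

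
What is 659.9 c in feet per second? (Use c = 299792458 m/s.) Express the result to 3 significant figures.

6.49 × 10^11 feet per second

1 speed of light = 9.83571 × 10^8 ft/s.
659.9 × 9.83571 × 10^8 ≈ 6.49 × 10^11 ft/s.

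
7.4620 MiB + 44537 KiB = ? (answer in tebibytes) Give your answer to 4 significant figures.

4.859e-5 TiB

7.4620 MiB = 7.11632e-6 TiB and 44537 KiB = 4.14783e-5 TiB.
7.11632e-6 + 4.14783e-5 ≈ 4.859e-5 TiB.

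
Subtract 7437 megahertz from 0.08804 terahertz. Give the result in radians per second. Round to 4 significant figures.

0.08804 THz = 5.53172e+11 rad/s and 7437 MHz = 4.67280e+10 rad/s.
5.53172e+11 − 4.67280e+10 ≈ 5.064e+11 rad/s.

5.064e+11 rad/s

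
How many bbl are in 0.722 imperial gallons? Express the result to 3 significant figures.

0.0206 bbl

1 imperial gallon = 0.0285940 bbl.
0.722 × 0.0285940 ≈ 0.0206 bbl.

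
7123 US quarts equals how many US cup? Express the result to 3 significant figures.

1 US quart = 4.00000 US cup.
Then 7123 × 4.00000 ≈ 28500 US cup.

28500 US cups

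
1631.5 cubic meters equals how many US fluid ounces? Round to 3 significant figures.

1 cubic meter = 33814.0 US fl oz.
1631.5 × 33814.0 ≈ 5.52 × 10^7 US fl oz.

5.52 × 10^7 US fl oz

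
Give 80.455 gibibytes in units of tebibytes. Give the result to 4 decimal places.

1 GiB = 0.0009765625 TiB.
Then 80.455 × 0.0009765625 ≈ 0.0786 TiB.

0.0786 tebibytes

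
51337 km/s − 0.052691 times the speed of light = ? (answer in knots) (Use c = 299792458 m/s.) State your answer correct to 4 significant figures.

51337 km/s = 9.97911 × 10^7 kn and 0.052691 c = 3.07057 × 10^7 kn.
9.97911 × 10^7 − 3.07057 × 10^7 ≈ 6.909 × 10^7 kn.

6.909 × 10^7 kn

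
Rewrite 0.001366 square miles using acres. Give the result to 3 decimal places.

1 square mile = 640.000 acre.
Thus 0.001366 × 640.000 ≈ 0.874 acre.

0.874 acre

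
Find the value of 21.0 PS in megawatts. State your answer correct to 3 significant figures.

1 PS = 0.000735499 megawatts.
21.0 × 0.000735499 ≈ 0.0154 MW.

0.0154 MW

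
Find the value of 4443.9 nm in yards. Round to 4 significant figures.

4.860e-6 yd

1 nm = 1.09361e-9 yards.
4443.9 × 1.09361e-9 ≈ 4.860e-6 yd.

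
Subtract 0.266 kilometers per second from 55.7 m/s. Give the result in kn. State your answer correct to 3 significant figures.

55.7 m/s = 108.272 kn and 0.266 km/s = 517.063 kn.
108.272 − 517.063 ≈ -409 kn.

-409 kn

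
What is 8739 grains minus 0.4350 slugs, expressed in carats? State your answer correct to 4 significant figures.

8739 gr = 2831.39 ct and 0.4350 slug = 31741.7 ct.
2831.39 − 31741.7 ≈ -28910 ct.

-28910 ct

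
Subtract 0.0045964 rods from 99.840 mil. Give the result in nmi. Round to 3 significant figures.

-1.11e-5 nautical miles

99.840 mil = 1.36930e-6 nmi and 0.0045964 rod = 1.24818e-5 nmi.
1.36930e-6 − 1.24818e-5 ≈ -1.11e-5 nmi.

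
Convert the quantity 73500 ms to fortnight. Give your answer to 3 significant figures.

6.08e-5 fortnights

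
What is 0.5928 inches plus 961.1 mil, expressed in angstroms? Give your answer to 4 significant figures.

3.947e+8 angstroms

0.5928 in = 1.50571e+8 Å and 961.1 mil = 2.44119e+8 Å.
1.50571e+8 + 2.44119e+8 ≈ 3.947e+8 Å.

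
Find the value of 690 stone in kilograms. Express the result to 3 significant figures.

4380 kg

1 st = 6.35029 kg.
Thus 690 × 6.35029 ≈ 4380 kg.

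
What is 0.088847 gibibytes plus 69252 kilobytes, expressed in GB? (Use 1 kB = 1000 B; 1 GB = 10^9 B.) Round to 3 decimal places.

0.165 GB

0.088847 GiB = 0.0953987 GB and 69252 kB = 0.0692520 GB.
0.0953987 + 0.0692520 ≈ 0.165 GB.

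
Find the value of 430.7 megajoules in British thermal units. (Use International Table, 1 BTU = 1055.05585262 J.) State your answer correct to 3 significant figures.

1 megajoule = 947.817 BTU.
430.7 × 947.817 ≈ 408000 BTU.

408000 British thermal units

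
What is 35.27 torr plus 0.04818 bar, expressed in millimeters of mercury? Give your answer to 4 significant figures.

35.27 torr = 35.2700 mmHg and 0.04818 bar = 36.1380 mmHg.
35.2700 + 36.1380 ≈ 71.41 mmHg.

71.41 millimeters of mercury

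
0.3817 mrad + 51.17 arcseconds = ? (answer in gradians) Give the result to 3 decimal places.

0.3817 mrad = 0.0242998 grad and 51.17 arcsec = 0.0157932 grad.
0.0242998 + 0.0157932 ≈ 0.040 grad.

0.040 gradians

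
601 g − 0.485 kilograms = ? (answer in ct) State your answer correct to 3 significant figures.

601 g = 3005.00 ct and 0.485 kg = 2425.00 ct.
3005.00 − 2425.00 ≈ 580 ct.

580 ct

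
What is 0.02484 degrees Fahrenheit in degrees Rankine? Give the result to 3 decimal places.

459.695 °R

°R = °F + 459.67.
Applying the formula gives 459.695 °R.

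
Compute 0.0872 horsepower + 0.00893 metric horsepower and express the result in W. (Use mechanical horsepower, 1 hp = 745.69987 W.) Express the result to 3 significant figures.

0.0872 hp = 65.0250 W and 0.00893 PS = 6.56800 W.
65.0250 + 6.56800 ≈ 71.6 W.

71.6 W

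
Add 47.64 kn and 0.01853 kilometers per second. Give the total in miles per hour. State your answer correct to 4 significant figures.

96.27 miles per hour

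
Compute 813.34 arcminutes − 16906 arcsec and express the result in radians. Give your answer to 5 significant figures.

813.34 arcmin = 0.236591 rad and 16906 arcsec = 0.0819626 rad.
0.236591 − 0.0819626 ≈ 0.15463 rad.

0.15463 radians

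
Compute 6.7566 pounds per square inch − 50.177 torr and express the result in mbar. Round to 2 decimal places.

398.95 mbar

6.7566 psi = 465.851 mbar and 50.177 torr = 66.8972 mbar.
465.851 − 66.8972 ≈ 398.95 mbar.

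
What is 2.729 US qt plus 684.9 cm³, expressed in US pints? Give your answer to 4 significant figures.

2.729 US qt = 5.45800 US pt and 684.9 cm³ = 1.44745 US pt.
5.45800 + 1.44745 ≈ 6.905 US pt.

6.905 US pt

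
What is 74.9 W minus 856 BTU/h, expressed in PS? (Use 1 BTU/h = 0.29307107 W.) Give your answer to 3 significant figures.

74.9 W = 0.101836 PS and 856 BTU/h = 0.341087 PS.
0.101836 − 0.341087 ≈ -0.239 PS.

-0.239 metric horsepower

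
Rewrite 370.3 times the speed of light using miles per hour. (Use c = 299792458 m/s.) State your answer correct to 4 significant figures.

1 c = 6.70617 × 10^8 mph.
So 370.3 × 6.70617 × 10^8 ≈ 2.483 × 10^11 mph.

2.483 × 10^11 miles per hour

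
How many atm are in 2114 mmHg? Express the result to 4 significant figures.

2.782 atmospheres

1 mmHg = 0.00131579 atmospheres.
Then 2114 × 0.00131579 ≈ 2.782 atm.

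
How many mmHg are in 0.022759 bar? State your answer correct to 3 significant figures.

17.1 mmHg

1 bar = 750.062 millimeters of mercury.
0.022759 × 750.062 ≈ 17.1 mmHg.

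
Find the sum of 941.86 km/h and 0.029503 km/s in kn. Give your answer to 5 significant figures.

565.91 kn

941.86 km/h = 508.564 kn and 0.029503 km/s = 57.3492 kn.
508.564 + 57.3492 ≈ 565.91 kn.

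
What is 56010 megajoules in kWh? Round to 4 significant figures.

15560 kWh

1 megajoule = 0.277778 kilowatt-hours.
So 56010 × 0.277778 ≈ 15560 kWh.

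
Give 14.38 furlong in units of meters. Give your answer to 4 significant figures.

2893 m

1 furlong = 201.168 m.
Then 14.38 × 201.168 ≈ 2893 m.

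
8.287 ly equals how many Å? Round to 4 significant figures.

1 light-year = 9.46073e+25 Å.
So 8.287 × 9.46073e+25 ≈ 7.840e+26 Å.

7.840e+26 angstroms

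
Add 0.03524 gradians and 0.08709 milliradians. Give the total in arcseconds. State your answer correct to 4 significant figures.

132.1 arcsec

0.03524 grad = 114.178 arcsec and 0.08709 mrad = 17.9636 arcsec.
114.178 + 17.9636 ≈ 132.1 arcsec.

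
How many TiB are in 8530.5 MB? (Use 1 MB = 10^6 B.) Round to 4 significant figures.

0.007758 TiB

1 MB = 9.09495e-7 TiB.
8530.5 × 9.09495e-7 ≈ 0.007758 TiB.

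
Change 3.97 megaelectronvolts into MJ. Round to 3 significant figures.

6.36 × 10^-19 MJ

1 megaelectronvolt = 1.60218 × 10^-19 MJ.
Then 3.97 × 1.60218 × 10^-19 ≈ 6.36 × 10^-19 MJ.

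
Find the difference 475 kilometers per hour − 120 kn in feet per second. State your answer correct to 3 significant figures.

230 ft/s

475 km/h = 432.889 ft/s and 120 kn = 202.537 ft/s.
432.889 − 202.537 ≈ 230 ft/s.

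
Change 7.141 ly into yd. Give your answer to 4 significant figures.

1 light-year = 1.03464e+16 yards.
Then 7.141 × 1.03464e+16 ≈ 7.388e+16 yd.

7.388e+16 yards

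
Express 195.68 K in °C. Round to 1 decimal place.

K = °C + 273.15.
Applying the formula gives -77.5 °C.

-77.5 °C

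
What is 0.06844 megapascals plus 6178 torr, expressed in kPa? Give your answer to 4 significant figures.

892.1 kilopascals

0.06844 MPa = 68.4400 kPa and 6178 torr = 823.666 kPa.
68.4400 + 823.666 ≈ 892.1 kPa.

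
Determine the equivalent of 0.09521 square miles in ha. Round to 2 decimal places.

1 mi² = 258.999 ha.
So 0.09521 × 258.999 ≈ 24.66 ha.

24.66 hectares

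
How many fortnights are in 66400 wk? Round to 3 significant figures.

1 wk = 0.500000 fortnights.
66400 × 0.500000 ≈ 33200 fortnight.

33200 fortnights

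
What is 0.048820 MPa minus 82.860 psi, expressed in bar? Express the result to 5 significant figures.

-5.2248 bar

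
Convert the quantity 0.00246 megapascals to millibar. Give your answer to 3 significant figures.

24.6 mbar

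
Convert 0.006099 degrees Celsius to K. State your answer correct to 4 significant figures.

273.2 K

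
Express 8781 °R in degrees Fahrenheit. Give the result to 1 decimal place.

8321.3 degrees Fahrenheit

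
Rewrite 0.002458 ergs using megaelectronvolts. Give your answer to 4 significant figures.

1534 megaelectronvolts

1 erg = 624151 MeV.
So 0.002458 × 624151 ≈ 1534 MeV.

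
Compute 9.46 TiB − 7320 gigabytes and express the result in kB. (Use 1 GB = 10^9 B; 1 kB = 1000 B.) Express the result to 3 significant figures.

3.08 × 10^9 kB

9.46 TiB = 1.04014 × 10^10 kB and 7320 GB = 7.32000 × 10^9 kB.
1.04014 × 10^10 − 7.32000 × 10^9 ≈ 3.08 × 10^9 kB.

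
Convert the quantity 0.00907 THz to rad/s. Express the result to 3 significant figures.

5.70 × 10^10 rad/s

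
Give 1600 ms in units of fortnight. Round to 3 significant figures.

1 ms = 8.26720e-10 fortnights.
Then 1600 × 8.26720e-10 ≈ 1.32e-6 fortnight.

1.32e-6 fortnight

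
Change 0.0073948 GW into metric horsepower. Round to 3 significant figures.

1 gigawatt = 1.35962 × 10^6 PS.
So 0.0073948 × 1.35962 × 10^6 ≈ 10100 PS.

10100 PS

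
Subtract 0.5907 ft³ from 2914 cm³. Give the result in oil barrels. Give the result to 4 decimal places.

-0.0869 bbl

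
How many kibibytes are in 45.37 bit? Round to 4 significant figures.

1 bit = 0.000122070 kibibytes.
Then 45.37 × 0.000122070 ≈ 0.005538 KiB.

0.005538 KiB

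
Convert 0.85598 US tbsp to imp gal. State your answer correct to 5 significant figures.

0.0027842 imperial gallons

1 US tbsp = 0.00325263 imp gal.
Then 0.85598 × 0.00325263 ≈ 0.0027842 imp gal.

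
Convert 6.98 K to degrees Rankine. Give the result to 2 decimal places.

°R = K × 9/5.
Applying the formula gives 12.56 °R.

12.56 °R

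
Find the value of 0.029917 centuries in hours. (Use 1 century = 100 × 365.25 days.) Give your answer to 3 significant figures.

26200 h

1 century = 876600 hours.
Thus 0.029917 × 876600 ≈ 26200 h.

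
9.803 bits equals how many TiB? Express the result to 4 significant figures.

1 bit = 1.13687 × 10^-13 TiB.
Then 9.803 × 1.13687 × 10^-13 ≈ 1.114 × 10^-12 TiB.

1.114 × 10^-12 tebibytes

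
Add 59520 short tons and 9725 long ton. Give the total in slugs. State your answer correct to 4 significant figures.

59520 short ton = 3.69988 × 10^6 slug and 9725 long ton = 677067 slug.
3.69988 × 10^6 + 677067 ≈ 4.377 × 10^6 slug.

4.377 × 10^6 slug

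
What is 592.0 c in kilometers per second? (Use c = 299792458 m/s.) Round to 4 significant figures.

1 c = 299792 km/s.
Then 592.0 × 299792 ≈ 1.775 × 10^8 km/s.

1.775 × 10^8 kilometers per second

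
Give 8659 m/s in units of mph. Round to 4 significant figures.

1 meter per second = 2.23694 miles per hour.
So 8659 × 2.23694 ≈ 19370 mph.

19370 mph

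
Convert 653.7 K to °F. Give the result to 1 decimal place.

717.0 degrees Fahrenheit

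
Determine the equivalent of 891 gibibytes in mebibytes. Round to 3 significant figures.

912000 mebibytes

1 gibibyte = 1024.00 MiB.
Thus 891 × 1024.00 ≈ 912000 MiB.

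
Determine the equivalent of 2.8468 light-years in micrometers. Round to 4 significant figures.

2.693 × 10^22 μm

1 ly = 9.46073 × 10^21 micrometers.
2.8468 × 9.46073 × 10^21 ≈ 2.693 × 10^22 μm.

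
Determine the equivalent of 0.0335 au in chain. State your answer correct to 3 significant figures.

2.49 × 10^8 chain

1 astronomical unit = 7.43646 × 10^9 chain.
Then 0.0335 × 7.43646 × 10^9 ≈ 2.49 × 10^8 chain.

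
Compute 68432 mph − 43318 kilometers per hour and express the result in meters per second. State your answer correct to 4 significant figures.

18560 m/s

68432 mph = 30591.8 m/s and 43318 km/h = 12032.8 m/s.
30591.8 − 12032.8 ≈ 18560 m/s.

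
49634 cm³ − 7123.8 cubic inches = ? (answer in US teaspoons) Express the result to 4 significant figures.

-13610 US tsp

49634 cm³ = 10070.0 US tsp and 7123.8 in³ = 23684.3 US tsp.
10070.0 − 23684.3 ≈ -13610 US tsp.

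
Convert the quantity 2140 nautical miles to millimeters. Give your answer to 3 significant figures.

3.96 × 10^9 millimeters

1 nmi = 1.85200 × 10^6 millimeters.
Then 2140 × 1.85200 × 10^6 ≈ 3.96 × 10^9 mm.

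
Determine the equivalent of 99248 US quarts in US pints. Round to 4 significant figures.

198500 US pints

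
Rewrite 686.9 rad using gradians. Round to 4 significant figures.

43730 gradians

1 radian = 63.6620 gradians.
Thus 686.9 × 63.6620 ≈ 43730 grad.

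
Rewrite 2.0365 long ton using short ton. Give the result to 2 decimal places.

1 long ton = 1.12000 short ton.
Then 2.0365 × 1.12000 ≈ 2.28 short ton.

2.28 short ton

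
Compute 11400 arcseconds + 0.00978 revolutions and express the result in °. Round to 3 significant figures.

11400 arcsec = 3.16667 ° and 0.00978 rev = 3.52080 °.
3.16667 + 3.52080 ≈ 6.69 °.

6.69 degrees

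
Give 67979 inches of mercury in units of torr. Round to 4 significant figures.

1.727e+6 torr

1 inHg = 25.4000 torr.
67979 × 25.4000 ≈ 1.727e+6 torr.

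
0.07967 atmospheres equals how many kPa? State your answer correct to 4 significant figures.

1 atmosphere = 101.325 kPa.
So 0.07967 × 101.325 ≈ 8.073 kPa.

8.073 kPa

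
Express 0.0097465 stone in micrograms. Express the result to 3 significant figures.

6.19 × 10^7 μg

1 st = 6.35029 × 10^9 μg.
0.0097465 × 6.35029 × 10^9 ≈ 6.19 × 10^7 μg.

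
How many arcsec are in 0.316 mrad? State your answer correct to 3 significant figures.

1 mrad = 206.265 arcsec.
0.316 × 206.265 ≈ 65.2 arcsec.

65.2 arcsec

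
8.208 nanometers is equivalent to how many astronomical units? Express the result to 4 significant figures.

1 nanometer = 6.68459e-21 au.
Thus 8.208 × 6.68459e-21 ≈ 5.487e-20 au.

5.487e-20 astronomical units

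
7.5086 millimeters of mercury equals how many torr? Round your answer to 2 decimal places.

7.51 torr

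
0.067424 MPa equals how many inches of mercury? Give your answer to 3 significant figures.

1 megapascal = 295.300 inHg.
Thus 0.067424 × 295.300 ≈ 19.9 inHg.

19.9 inHg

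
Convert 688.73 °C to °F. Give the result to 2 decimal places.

°C = (°F − 32) × 5/9.
Applying the formula gives 1271.71 °F.

1271.71 degrees Fahrenheit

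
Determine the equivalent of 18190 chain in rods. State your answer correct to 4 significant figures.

1 chain = 4.00000 rod.
Then 18190 × 4.00000 ≈ 72760 rod.

72760 rod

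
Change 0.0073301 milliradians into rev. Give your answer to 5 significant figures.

1.1666e-6 rev

1 mrad = 0.000159155 revolutions.
So 0.0073301 × 0.000159155 ≈ 1.1666e-6 rev.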